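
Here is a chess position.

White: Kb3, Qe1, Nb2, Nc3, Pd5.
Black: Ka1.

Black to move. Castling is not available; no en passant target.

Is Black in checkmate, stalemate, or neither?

checkmate

Black to move; black king on a1.
In check: yes, from the white queen on e1.
King squares — b1: attacked by Qe1; a2: attacked by Kb3; b2: attacked by Kb3.
Legal moves for Black: none.
In check with no legal moves → checkmate.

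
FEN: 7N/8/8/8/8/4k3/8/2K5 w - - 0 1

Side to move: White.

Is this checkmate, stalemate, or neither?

White to move; white king on c1.
In check: no.
Legal moves for White: Nf7, Ng6, Kc2, Kb2, Kd1, Kb1.
White has 6 legal moves and is not in check → neither.

neither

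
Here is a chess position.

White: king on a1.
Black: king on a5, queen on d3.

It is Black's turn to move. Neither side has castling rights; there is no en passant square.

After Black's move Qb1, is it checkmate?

no

After Qb1: white king on a1; in check: yes, from the black queen on b1.
White has 1 legal reply: Kxb1.
In check but a legal move exists → not checkmate.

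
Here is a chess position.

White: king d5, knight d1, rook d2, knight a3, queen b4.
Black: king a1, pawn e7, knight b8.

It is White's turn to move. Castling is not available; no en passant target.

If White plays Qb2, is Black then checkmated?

yes

After Qb2: black king on a1; in check: yes, from the white queen on b2.
King squares — b1: attacked by Qb2; a2: attacked by Qb2; b2: attacked by Nd1.
Black has no legal moves → checkmate.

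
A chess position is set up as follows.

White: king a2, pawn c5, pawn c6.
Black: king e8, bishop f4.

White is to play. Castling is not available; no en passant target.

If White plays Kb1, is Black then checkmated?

no

After Kb1: black king on e8; in check: no.
Black is not in check, so this cannot be checkmate.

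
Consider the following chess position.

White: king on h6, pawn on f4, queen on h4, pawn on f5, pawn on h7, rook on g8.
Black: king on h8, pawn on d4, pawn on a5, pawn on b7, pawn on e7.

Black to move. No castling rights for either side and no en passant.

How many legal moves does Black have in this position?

0

Black to move; king on h8.
In check: yes, from the white rook on g8.
Legal moves: none.
Count: 0.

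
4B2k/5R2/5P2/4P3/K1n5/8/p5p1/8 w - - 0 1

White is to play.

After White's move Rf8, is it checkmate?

After Rf8: black king on h8; in check: yes, from the white rook on f8.
Black has 1 legal reply: Kh7.
In check but a legal move exists → not checkmate.

no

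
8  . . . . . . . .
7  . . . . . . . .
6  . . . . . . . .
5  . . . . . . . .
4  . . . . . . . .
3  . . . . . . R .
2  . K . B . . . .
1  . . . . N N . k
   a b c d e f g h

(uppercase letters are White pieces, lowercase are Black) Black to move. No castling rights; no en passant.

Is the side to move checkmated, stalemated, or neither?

stalemate

Black to move; black king on h1.
In check: no.
King squares — g1: attacked by Rg3; g2: attacked by Ne1; h2: attacked by Nf1.
Legal moves for Black: none.
Not in check and no legal moves → stalemate.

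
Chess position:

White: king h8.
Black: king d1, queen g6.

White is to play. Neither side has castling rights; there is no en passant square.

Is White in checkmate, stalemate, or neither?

stalemate

White to move; white king on h8.
In check: no.
King squares — g7: attacked by Qg6; h7: attacked by Qg6; g8: attacked by Qg6.
Legal moves for White: none.
Not in check and no legal moves → stalemate.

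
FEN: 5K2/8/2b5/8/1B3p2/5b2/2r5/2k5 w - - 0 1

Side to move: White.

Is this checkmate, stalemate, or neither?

neither

White to move; white king on f8.
In check: no.
Legal moves for White: Kg8, Kg7, Kf7, Ke7, Be7, Bd6, Bc5, Ba5, Bc3, Ba3+, Bd2+, Be1.
White has 12 legal moves and is not in check → neither.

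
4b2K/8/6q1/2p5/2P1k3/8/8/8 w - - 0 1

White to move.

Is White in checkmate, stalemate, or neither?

White to move; white king on h8.
In check: no.
King squares — g7: attacked by Qg6; h7: attacked by Qg6; g8: attacked by Qg6.
Legal moves for White: none.
Not in check and no legal moves → stalemate.

stalemate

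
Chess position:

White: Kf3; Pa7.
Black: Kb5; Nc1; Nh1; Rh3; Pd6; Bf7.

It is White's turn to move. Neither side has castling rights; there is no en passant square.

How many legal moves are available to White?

4

White to move; king on f3.
In check: yes, from the black rook on h3.
Legal moves: Kg4, Kf4, Ke4, Kg2.
Count: 4.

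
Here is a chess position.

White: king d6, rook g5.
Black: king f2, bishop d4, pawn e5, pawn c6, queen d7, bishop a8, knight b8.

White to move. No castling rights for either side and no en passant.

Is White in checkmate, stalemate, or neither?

White to move; white king on d6.
In check: yes, from the black queen on d7.
King squares — c5: attacked by Bd4; d5: attacked by Pc6; e5: attacked by Bd4; c6: attacked by Qd7; e6: attacked by Qd7; c7: attacked by Qd7; d7: attacked by Nb8; e7: attacked by Qd7.
Legal moves for White: none.
In check with no legal moves → checkmate.

checkmate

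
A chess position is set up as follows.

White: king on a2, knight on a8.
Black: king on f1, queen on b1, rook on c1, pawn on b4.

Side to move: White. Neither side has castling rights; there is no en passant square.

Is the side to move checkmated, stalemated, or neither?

checkmate

White to move; white king on a2.
In check: yes, from the black queen on b1.
King squares — a1: attacked by Qb1; b1: attacked by Rc1; b2: attacked by Qb1; a3: attacked by Pb4; b3: attacked by Qb1.
Legal moves for White: none.
In check with no legal moves → checkmate.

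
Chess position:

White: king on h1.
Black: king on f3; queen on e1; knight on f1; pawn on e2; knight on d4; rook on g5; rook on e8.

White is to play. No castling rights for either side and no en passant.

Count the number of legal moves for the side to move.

0

White to move; king on h1.
In check: no.
Legal moves: none.
Count: 0.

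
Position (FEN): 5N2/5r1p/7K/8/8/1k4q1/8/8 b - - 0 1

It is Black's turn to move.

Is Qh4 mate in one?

After Qh4: white king on h6; in check: yes, from the black queen on h4.
King squares — g5: attacked by Qh4; h5: attacked by Qh4; g6: attacked by Ph7; g7: attacked by Rf7; h7: attacked by Qh4.
White has no legal moves → checkmate.

yes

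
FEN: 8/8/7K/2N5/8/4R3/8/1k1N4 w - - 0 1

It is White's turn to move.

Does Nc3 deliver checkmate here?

no

After Nc3: black king on b1; in check: yes, from the white knight on c3.
Black has 4 legal replies: Kc2, Kb2, Kc1, Ka1.
In check but a legal move exists → not checkmate.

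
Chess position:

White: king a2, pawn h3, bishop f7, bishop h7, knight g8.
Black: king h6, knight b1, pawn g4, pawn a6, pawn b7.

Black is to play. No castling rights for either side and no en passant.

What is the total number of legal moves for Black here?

3

Black to move; king on h6.
In check: yes, from the white knight on g8.
Legal moves: Kxh7, Kg7, Kg5.
Count: 3.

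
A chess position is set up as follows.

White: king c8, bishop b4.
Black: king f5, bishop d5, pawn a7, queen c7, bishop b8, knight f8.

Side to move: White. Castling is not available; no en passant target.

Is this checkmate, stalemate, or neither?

White to move; white king on c8.
In check: yes, from the black queen on c7.
King squares — b7: attacked by Bd5; c7: attacked by Bb8; d7: attacked by Qc7; b8: attacked by Qc7; d8: attacked by Qc7.
Legal moves for White: none.
In check with no legal moves → checkmate.

checkmate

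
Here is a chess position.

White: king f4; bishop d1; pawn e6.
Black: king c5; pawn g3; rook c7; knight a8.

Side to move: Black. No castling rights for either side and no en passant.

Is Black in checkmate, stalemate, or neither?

Black to move; black king on c5.
In check: no.
Legal moves for Black include: Nb6, Rc8, Rh7, Rg7, Rf7+, Re7, Rd7, Rb7, Ra7, Rc6, Kd6, Kc6, Kb6, Kd5, Kb5, Kd4, Kc4, Kb4, ... (list truncated; more exist).
Black has legal moves and is not in check → neither.

neither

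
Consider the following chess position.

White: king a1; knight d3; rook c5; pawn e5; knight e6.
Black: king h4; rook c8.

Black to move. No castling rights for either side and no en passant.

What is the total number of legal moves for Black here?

14

Black to move; king on h4.
In check: no.
Legal moves: Rh8, Rg8, Rf8, Re8, Rd8, Rb8, Ra8+, Rc7, Rc6, Rxc5, Kh5, Kg4, Kh3, Kg3.
Count: 14.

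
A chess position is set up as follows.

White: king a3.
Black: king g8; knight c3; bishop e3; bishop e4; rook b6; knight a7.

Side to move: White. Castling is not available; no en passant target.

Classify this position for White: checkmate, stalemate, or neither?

stalemate

White to move; white king on a3.
In check: no.
King squares — a2: attacked by Nc3; b2: attacked by Rb6; b3: attacked by Rb6; a4: attacked by Nc3; b4: attacked by Rb6.
Legal moves for White: none.
Not in check and no legal moves → stalemate.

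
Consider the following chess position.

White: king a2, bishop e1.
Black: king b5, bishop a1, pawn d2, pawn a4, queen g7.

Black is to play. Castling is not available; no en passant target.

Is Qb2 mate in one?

After Qb2: white king on a2; in check: yes, from the black queen on b2.
King squares — a1: attacked by Qb2; b1: attacked by Qb2; b2: attacked by Ba1; a3: attacked by Qb2; b3: attacked by Qb2.
White has no legal moves → checkmate.

yes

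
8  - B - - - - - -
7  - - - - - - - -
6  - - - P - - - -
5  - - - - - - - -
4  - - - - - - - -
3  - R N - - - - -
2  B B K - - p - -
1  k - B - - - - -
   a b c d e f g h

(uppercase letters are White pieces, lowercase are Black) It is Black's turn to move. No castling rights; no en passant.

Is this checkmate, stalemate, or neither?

Black to move; black king on a1.
In check: yes, from the white bishop on b2.
King squares — b1: attacked by Ba2; a2: attacked by Nc3; b2: attacked by Bc1.
Legal moves for Black: none.
In check with no legal moves → checkmate.

checkmate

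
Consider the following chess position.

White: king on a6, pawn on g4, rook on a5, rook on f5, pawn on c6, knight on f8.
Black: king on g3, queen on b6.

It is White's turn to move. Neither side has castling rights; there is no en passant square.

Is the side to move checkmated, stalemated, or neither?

neither

White to move; white king on a6.
In check: yes, from the black queen on b6.
King squares — a5: own rook; b5: attacked by Qb6; b6: available; a7: attacked by Qb6; b7: attacked by Qb6.
Legal moves for White: Kxb6.
White is in check but has 1 legal move → neither.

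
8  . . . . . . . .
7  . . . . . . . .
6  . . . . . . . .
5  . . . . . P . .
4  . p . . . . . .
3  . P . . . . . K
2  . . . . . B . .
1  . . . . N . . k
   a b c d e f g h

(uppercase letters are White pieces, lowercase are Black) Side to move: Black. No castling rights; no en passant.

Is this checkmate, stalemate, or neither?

stalemate

Black to move; black king on h1.
In check: no.
King squares — g1: attacked by Bf2; g2: attacked by Ne1; h2: attacked by Kh3.
Legal moves for Black: none.
Not in check and no legal moves → stalemate.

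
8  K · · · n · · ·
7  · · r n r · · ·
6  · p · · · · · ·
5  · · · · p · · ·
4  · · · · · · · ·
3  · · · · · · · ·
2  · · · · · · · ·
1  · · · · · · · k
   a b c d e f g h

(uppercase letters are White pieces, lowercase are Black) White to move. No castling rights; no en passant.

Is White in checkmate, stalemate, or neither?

stalemate

White to move; white king on a8.
In check: no.
King squares — a7: attacked by Rc7; b7: attacked by Rc7; b8: attacked by Nd7.
Legal moves for White: none.
Not in check and no legal moves → stalemate.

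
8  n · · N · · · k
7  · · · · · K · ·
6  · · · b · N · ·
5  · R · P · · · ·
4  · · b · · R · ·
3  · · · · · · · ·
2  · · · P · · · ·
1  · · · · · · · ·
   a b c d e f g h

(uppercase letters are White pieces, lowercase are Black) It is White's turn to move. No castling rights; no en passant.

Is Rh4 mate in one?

yes

After Rh4: black king on h8; in check: yes, from the white rook on h4.
King squares — g7: attacked by Kf7; h7: attacked by Rh4; g8: attacked by Nf6.
Black has no legal moves → checkmate.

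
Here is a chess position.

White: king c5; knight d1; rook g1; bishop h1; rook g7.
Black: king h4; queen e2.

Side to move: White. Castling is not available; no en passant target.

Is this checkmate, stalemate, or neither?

neither

White to move; white king on c5.
In check: no.
Legal moves for White include: Rg8, Rh7+, Rf7, Re7, Rd7, Rc7, Rb7, Ra7, R7g6, R7g5, R7g4+, R7g3, R7g2, Kd6, Kc6, Kb6, Kd5, Kd4, ... (list truncated; more exist).
White has legal moves and is not in check → neither.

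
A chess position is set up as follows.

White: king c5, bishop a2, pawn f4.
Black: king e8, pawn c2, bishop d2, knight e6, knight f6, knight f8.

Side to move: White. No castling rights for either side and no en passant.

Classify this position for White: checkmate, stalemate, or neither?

neither

White to move; white king on c5.
In check: yes, from the black knight on e6.
King squares — b4: attacked by Bd2; c4: available; d4: attacked by Ne6; b5: available; d5: attacked by Nf6; b6: available; c6: available; d6: available.
Legal moves for White: Kd6, Kc6, Kb6, Kb5, Kc4, Bxe6.
White is in check but has 6 legal moves → neither.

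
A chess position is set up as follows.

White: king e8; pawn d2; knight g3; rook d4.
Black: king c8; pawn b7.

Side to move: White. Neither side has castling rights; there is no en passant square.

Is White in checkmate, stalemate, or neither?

White to move; white king on e8.
In check: no.
Legal moves for White include: Kf8, Kf7, Ke7, Rd8+, Rd7, Rd6, Rd5, Rh4, Rg4, Rf4, Re4, Rc4+, Rb4, Ra4, Rd3, Nh5, Nf5, Ne4, ... (list truncated; more exist).
White has legal moves and is not in check → neither.

neither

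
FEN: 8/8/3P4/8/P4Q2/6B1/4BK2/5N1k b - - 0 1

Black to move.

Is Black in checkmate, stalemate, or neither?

stalemate

Black to move; black king on h1.
In check: no.
King squares — g1: attacked by Kf2; g2: attacked by Kf2; h2: attacked by Nf1.
Legal moves for Black: none.
Not in check and no legal moves → stalemate.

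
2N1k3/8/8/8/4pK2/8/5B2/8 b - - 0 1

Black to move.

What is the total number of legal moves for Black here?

5

Black to move; king on e8.
In check: no.
Legal moves: Kf8, Kd8, Kf7, Kd7, e3.
Count: 5.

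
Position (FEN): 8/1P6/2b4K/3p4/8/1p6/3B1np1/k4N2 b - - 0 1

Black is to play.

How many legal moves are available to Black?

Black to move; king on a1.
In check: no.
Legal moves: Be8, Bd7, Bxb7, Bb5, Ba4, Ng4+, Ne4, Nh3, Nd3, Nh1, Nd1, Kb2, Ka2, Kb1, gxf1=Q, gxf1=R, gxf1=B, gxf1=N, d4, b2, g1=Q, g1=R, g1=B, g1=N.
Count: 24.

24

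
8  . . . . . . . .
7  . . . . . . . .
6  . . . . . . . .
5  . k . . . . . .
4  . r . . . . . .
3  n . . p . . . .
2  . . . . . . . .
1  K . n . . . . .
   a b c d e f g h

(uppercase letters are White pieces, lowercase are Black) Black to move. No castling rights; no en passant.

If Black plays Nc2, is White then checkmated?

After Nc2: white king on a1; in check: yes, from the black knight on c2.
King squares — b1: attacked by Rb4; a2: attacked by Nc1; b2: attacked by Rb4.
White has no legal moves → checkmate.

yes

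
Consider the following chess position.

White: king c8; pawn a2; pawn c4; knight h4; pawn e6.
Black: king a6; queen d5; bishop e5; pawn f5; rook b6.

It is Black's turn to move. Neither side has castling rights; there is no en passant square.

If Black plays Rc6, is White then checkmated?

yes

After Rc6: white king on c8; in check: yes, from the black rook on c6.
King squares — b7: attacked by Ka6; c7: attacked by Be5; d7: attacked by Qd5; b8: attacked by Be5; d8: attacked by Qd5.
White has no legal moves → checkmate.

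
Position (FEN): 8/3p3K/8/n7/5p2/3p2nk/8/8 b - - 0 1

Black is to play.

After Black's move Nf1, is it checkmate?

After Nf1: white king on h7; in check: no.
White is not in check, so this cannot be checkmate.

no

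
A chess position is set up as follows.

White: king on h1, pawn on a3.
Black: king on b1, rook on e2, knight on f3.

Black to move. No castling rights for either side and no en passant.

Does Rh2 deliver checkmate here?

After Rh2: white king on h1; in check: yes, from the black rook on h2.
King squares — g1: attacked by Nf3; g2: attacked by Rh2; h2: attacked by Nf3.
White has no legal moves → checkmate.

yes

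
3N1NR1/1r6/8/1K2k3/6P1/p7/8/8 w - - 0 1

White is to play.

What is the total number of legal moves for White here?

White to move; king on b5.
In check: yes, from the black rook on b7.
Legal moves: Kc6, Ka6, Kc5, Ka5, Kc4, Ka4, Nxb7.
Count: 7.

7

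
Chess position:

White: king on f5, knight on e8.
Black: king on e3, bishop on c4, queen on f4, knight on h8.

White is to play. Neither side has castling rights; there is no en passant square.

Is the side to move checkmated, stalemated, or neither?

White to move; white king on f5.
In check: yes, from the black queen on f4.
King squares — e4: attacked by Ke3; f4: attacked by Ke3; g4: attacked by Qf4; e5: attacked by Qf4; g5: attacked by Qf4; e6: attacked by Bc4; f6: attacked by Qf4; g6: attacked by Nh8.
Legal moves for White: none.
In check with no legal moves → checkmate.

checkmate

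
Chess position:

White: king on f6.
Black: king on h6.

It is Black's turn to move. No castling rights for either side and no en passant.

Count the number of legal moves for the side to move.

Black to move; king on h6.
In check: no.
Legal moves: Kh7, Kh5.
Count: 2.

2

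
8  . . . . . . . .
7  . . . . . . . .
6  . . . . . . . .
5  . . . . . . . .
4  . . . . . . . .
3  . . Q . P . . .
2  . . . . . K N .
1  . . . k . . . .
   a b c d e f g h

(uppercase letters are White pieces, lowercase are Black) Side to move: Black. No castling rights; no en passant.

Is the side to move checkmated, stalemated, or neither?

Black to move; black king on d1.
In check: no.
King squares — c1: attacked by Qc3; e1: attacked by Kf2; c2: attacked by Qc3; d2: attacked by Qc3; e2: attacked by Kf2.
Legal moves for Black: none.
Not in check and no legal moves → stalemate.

stalemate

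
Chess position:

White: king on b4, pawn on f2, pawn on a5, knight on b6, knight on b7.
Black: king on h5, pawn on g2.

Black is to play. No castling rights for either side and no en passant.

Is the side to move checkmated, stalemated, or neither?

neither

Black to move; black king on h5.
In check: no.
Legal moves for Black: Kh6, Kg6, Kg5, Kh4, Kg4, g1=Q, g1=R, g1=B, g1=N.
Black has 9 legal moves and is not in check → neither.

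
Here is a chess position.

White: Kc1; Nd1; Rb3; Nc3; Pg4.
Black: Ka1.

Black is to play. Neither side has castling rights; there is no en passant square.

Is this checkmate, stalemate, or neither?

stalemate

Black to move; black king on a1.
In check: no.
King squares — b1: attacked by Kc1; a2: attacked by Nc3; b2: attacked by Kc1.
Legal moves for Black: none.
Not in check and no legal moves → stalemate.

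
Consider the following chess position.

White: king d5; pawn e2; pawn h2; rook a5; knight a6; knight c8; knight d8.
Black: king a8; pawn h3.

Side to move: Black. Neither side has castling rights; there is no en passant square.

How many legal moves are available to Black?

Black to move; king on a8.
In check: no.
Legal moves: none.
Count: 0.

0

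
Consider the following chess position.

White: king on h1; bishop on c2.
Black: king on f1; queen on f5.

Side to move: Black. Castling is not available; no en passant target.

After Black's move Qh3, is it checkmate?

yes

After Qh3: white king on h1; in check: yes, from the black queen on h3.
King squares — g1: attacked by Kf1; g2: attacked by Kf1; h2: attacked by Qh3.
White has no legal moves → checkmate.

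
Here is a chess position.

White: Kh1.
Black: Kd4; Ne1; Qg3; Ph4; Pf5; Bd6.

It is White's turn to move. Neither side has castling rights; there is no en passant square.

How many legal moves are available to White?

0

White to move; king on h1.
In check: no.
Legal moves: none.
Count: 0.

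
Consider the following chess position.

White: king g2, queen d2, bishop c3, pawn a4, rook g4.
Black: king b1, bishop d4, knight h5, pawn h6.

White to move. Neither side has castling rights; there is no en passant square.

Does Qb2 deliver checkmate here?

yes

After Qb2: black king on b1; in check: yes, from the white queen on b2.
King squares — a1: attacked by Qb2; c1: attacked by Qb2; a2: attacked by Qb2; b2: attacked by Bc3; c2: attacked by Qb2.
Black has no legal moves → checkmate.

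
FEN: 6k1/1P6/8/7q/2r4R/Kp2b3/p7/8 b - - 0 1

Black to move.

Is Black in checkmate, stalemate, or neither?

Black to move; black king on g8.
In check: no.
Legal moves for Black include: Kh8, Kf8, Kh7, Kg7, Kf7, Qh8, Qe8, Qh7, Qf7, Qh6, Qg6, Qg5, Qf5, Qe5, Qd5, Qc5+, Qb5, Qa5+, ... (list truncated; more exist).
Black has legal moves and is not in check → neither.

neither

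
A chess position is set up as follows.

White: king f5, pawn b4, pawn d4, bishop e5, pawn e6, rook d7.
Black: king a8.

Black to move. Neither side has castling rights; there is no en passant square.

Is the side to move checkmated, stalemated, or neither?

stalemate

Black to move; black king on a8.
In check: no.
King squares — a7: attacked by Rd7; b7: attacked by Rd7; b8: attacked by Be5.
Legal moves for Black: none.
Not in check and no legal moves → stalemate.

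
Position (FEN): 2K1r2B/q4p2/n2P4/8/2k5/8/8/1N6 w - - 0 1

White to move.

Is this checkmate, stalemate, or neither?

checkmate

White to move; white king on c8.
In check: yes, from the black rook on e8.
King squares — b7: attacked by Qa7; c7: attacked by Na6; d7: attacked by Qa7; b8: attacked by Na6; d8: attacked by Re8.
Legal moves for White: none.
In check with no legal moves → checkmate.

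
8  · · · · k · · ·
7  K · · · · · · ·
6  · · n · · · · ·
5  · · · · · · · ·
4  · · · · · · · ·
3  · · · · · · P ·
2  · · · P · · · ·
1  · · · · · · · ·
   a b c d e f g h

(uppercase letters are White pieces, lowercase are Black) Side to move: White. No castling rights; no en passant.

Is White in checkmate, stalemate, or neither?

neither

White to move; white king on a7.
In check: yes, from the black knight on c6.
Legal moves for White: Ka8, Kb7, Kb6, Ka6.
White is in check but has 4 legal moves → neither.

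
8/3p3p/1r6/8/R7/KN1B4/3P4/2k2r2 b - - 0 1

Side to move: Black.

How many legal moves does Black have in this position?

2

Black to move; king on c1.
In check: yes, from the white knight on b3.
Legal moves: Kd1, Rxb3+.
Count: 2.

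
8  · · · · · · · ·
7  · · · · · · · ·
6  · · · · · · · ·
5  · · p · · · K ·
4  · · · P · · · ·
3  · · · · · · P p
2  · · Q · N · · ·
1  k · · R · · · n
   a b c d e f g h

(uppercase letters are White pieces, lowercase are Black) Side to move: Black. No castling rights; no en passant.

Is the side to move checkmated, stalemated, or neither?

checkmate

Black to move; black king on a1.
In check: yes, from the white rook on d1.
King squares — b1: attacked by Rd1; a2: attacked by Qc2; b2: attacked by Qc2.
Legal moves for Black: none.
In check with no legal moves → checkmate.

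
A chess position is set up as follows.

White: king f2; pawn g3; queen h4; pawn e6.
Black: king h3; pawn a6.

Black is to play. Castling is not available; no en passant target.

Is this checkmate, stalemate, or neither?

Black to move; black king on h3.
In check: yes, from the white queen on h4.
King squares — g2: attacked by Kf2; h2: attacked by Qh4; g3: attacked by Kf2; g4: attacked by Qh4; h4: attacked by Pg3.
Legal moves for Black: none.
In check with no legal moves → checkmate.

checkmate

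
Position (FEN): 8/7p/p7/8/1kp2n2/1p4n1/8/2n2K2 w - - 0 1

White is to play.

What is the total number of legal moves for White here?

3

White to move; king on f1.
In check: yes, from the black knight on g3.
Legal moves: Kf2, Kg1, Ke1.
Count: 3.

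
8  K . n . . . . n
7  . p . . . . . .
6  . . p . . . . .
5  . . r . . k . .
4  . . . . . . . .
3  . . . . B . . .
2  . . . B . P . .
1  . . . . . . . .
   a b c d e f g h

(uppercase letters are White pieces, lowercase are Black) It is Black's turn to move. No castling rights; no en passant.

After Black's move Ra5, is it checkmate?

After Ra5: white king on a8; in check: yes, from the black rook on a5.
White has 4 legal replies: Kb8, Kxb7, Ba7, Bxa5.
In check but a legal move exists → not checkmate.

no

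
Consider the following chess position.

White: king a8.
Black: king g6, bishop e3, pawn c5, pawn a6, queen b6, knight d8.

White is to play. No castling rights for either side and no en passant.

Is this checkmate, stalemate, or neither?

White to move; white king on a8.
In check: no.
King squares — a7: attacked by Qb6; b7: attacked by Qb6; b8: attacked by Qb6.
Legal moves for White: none.
Not in check and no legal moves → stalemate.

stalemate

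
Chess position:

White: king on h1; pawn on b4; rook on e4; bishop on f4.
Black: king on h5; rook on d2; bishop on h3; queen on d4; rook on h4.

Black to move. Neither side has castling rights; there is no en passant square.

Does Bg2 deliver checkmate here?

yes

After Bg2: white king on h1; in check: yes, from the black bishop on g2 and the black rook on h4.
King squares — g1: attacked by Qd4; g2: attacked by Rd2; h2: attacked by Rh4.
White has no legal moves → checkmate.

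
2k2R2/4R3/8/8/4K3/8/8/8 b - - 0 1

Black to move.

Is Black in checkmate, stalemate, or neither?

Black to move; black king on c8.
In check: yes, from the white rook on f8.
King squares — b7: attacked by Re7; c7: attacked by Re7; d7: attacked by Re7; b8: attacked by Rf8; d8: attacked by Rf8.
Legal moves for Black: none.
In check with no legal moves → checkmate.

checkmate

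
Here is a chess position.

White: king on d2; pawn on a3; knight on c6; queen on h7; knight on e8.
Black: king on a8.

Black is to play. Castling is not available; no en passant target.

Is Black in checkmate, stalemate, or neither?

Black to move; black king on a8.
In check: no.
King squares — a7: attacked by Nc6; b7: attacked by Qh7; b8: attacked by Nc6.
Legal moves for Black: none.
Not in check and no legal moves → stalemate.

stalemate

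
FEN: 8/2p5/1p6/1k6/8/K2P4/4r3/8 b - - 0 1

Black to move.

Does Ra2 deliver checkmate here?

After Ra2: white king on a3; in check: yes, from the black rook on a2.
White has 2 legal replies: Kb3, Kxa2.
In check but a legal move exists → not checkmate.

no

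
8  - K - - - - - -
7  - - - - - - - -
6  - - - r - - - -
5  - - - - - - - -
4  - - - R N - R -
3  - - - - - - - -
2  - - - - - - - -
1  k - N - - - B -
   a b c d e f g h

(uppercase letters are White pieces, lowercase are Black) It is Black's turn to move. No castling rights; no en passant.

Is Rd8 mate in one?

no

After Rd8: white king on b8; in check: yes, from the black rook on d8.
White has 4 legal replies: Kc7, Kb7, Ka7, Rxd8.
In check but a legal move exists → not checkmate.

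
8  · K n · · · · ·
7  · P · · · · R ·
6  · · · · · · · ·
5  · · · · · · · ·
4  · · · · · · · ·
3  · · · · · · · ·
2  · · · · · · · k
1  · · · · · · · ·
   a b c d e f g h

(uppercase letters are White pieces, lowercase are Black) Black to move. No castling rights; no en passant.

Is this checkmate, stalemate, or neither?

neither

Black to move; black king on h2.
In check: no.
Legal moves for Black: Ne7, Na7, Nd6, Nb6, Kh3, Kh1.
Black has 6 legal moves and is not in check → neither.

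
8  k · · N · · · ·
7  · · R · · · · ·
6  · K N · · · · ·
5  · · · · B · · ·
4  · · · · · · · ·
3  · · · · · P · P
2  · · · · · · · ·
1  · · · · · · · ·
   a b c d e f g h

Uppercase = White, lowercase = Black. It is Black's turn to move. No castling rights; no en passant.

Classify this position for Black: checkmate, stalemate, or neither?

Black to move; black king on a8.
In check: no.
King squares — a7: attacked by Kb6; b7: attacked by Kb6; b8: attacked by Nc6.
Legal moves for Black: none.
Not in check and no legal moves → stalemate.

stalemate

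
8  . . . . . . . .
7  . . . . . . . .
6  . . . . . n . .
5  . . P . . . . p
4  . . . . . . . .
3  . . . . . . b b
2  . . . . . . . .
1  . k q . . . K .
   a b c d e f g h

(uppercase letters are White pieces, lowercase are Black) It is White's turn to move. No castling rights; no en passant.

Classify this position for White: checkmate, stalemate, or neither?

White to move; white king on g1.
In check: yes, from the black queen on c1.
King squares — f1: attacked by Qc1; h1: attacked by Qc1; f2: attacked by Bg3; g2: attacked by Bh3; h2: attacked by Bg3.
Legal moves for White: none.
In check with no legal moves → checkmate.

checkmate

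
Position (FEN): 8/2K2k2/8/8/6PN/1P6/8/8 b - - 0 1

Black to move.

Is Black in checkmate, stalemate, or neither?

Black to move; black king on f7.
In check: no.
Legal moves for Black: Kg8, Kf8, Ke8, Kg7, Ke7, Kf6, Ke6.
Black has 7 legal moves and is not in check → neither.

neither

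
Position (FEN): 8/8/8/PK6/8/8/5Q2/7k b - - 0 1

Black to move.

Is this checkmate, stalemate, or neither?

Black to move; black king on h1.
In check: no.
King squares — g1: attacked by Qf2; g2: attacked by Qf2; h2: attacked by Qf2.
Legal moves for Black: none.
Not in check and no legal moves → stalemate.

stalemate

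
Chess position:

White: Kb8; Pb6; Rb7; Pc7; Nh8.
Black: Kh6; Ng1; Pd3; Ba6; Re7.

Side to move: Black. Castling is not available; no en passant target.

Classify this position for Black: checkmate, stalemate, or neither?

neither

Black to move; black king on h6.
In check: no.
Legal moves for Black include: Re8+, Rh7, Rg7, Rf7, Rd7, Rxc7, Re6, Re5, Re4, Re3, Re2, Re1, Kh7, Kg7, Kh5, Kg5, Bxb7, Bb5, ... (list truncated; more exist).
Black has legal moves and is not in check → neither.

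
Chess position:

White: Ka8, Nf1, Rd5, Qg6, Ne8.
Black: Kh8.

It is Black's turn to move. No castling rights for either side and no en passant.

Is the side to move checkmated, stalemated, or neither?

stalemate

Black to move; black king on h8.
In check: no.
King squares — g7: attacked by Qg6; h7: attacked by Qg6; g8: attacked by Qg6.
Legal moves for Black: none.
Not in check and no legal moves → stalemate.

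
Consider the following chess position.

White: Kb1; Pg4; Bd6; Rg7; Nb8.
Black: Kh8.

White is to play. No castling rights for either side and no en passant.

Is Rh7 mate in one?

no

After Rh7: black king on h8; in check: yes, from the white rook on h7.
Black has 2 legal replies: Kg8, Kxh7.
In check but a legal move exists → not checkmate.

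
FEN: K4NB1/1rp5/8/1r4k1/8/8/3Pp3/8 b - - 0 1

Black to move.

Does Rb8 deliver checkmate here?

After Rb8: white king on a8; in check: yes, from the black rook on b8.
White has 1 legal reply: Ka7.
In check but a legal move exists → not checkmate.

no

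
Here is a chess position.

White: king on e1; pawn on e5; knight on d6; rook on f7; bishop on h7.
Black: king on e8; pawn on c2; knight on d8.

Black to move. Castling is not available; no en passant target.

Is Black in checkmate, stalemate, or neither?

Black to move; black king on e8.
In check: yes, from the white knight on d6.
King squares — d7: attacked by Rf7; e7: attacked by Rf7; f7: attacked by Nd6; d8: own knight; f8: attacked by Rf7.
Legal moves for Black: none.
In check with no legal moves → checkmate.

checkmate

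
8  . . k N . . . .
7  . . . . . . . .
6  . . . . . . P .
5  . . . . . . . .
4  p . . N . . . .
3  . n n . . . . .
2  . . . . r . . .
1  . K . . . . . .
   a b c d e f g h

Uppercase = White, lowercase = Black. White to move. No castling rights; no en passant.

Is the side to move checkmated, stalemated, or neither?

White to move; white king on b1.
In check: yes, from the black knight on c3.
King squares — a1: attacked by Nb3; c1: attacked by Nb3; a2: attacked by Re2; b2: attacked by Re2; c2: attacked by Re2.
Legal moves for White: none.
In check with no legal moves → checkmate.

checkmate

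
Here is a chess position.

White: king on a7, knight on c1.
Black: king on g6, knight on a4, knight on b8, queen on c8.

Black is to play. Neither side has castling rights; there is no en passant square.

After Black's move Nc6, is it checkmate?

yes

After Nc6: white king on a7; in check: yes, from the black knight on c6.
King squares — a6: attacked by Qc8; b6: attacked by Na4; b7: attacked by Qc8; a8: attacked by Qc8; b8: attacked by Nc6.
White has no legal moves → checkmate.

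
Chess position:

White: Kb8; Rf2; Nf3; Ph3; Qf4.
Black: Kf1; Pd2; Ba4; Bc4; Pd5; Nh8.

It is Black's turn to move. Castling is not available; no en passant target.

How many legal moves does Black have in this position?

Black to move; king on f1.
In check: yes, from the white rook on f2.
Legal moves: Kxf2.
Count: 1.

1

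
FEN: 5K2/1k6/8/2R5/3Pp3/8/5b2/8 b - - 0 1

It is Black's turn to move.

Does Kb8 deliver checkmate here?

no

After Kb8: white king on f8; in check: no.
White is not in check, so this cannot be checkmate.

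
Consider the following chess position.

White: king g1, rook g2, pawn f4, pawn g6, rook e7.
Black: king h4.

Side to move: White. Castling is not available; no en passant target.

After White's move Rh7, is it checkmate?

After Rh7: black king on h4; in check: yes, from the white rook on h7.
King squares — g3: attacked by Rg2; h3: attacked by Rh7; g4: attacked by Rg2; g5: attacked by Rg2; h5: attacked by Rh7.
Black has no legal moves → checkmate.

yes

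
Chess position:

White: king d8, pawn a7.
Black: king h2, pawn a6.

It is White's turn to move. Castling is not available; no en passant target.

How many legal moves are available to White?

White to move; king on d8.
In check: no.
Legal moves: Ke8, Kc8, Ke7, Kd7, Kc7, a8=Q, a8=R, a8=B, a8=N.
Count: 9.

9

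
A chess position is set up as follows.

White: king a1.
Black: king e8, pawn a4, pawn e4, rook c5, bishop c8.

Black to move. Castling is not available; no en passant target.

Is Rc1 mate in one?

no

After Rc1: white king on a1; in check: yes, from the black rook on c1.
White has 2 legal replies: Kb2, Ka2.
In check but a legal move exists → not checkmate.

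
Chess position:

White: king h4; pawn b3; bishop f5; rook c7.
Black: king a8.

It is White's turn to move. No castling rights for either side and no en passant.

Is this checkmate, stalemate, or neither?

White to move; white king on h4.
In check: no.
Legal moves for White include: Rc8+, Rh7, Rg7, Rf7, Re7, Rd7, Rb7, Ra7+, Rc6, Rc5, Rc4, Rc3, Rc2, Rc1, Bc8, Bh7, Bd7, Bg6, ... (list truncated; more exist).
White has legal moves and is not in check → neither.

neither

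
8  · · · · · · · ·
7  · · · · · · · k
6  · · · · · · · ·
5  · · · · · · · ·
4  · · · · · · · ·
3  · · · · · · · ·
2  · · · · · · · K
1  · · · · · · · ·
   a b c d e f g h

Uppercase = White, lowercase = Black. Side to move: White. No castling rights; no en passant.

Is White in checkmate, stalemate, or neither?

White to move; white king on h2.
In check: no.
Legal moves for White: Kh3, Kg3, Kg2, Kh1, Kg1.
White has 5 legal moves and is not in check → neither.

neither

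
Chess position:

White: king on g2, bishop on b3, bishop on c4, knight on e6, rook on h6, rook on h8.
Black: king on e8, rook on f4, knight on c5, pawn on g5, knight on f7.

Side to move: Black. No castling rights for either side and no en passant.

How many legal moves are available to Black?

Black to move; king on e8.
In check: yes, from the white rook on h8.
Legal moves: Ke7, Kd7, Nxh8.
Count: 3.

3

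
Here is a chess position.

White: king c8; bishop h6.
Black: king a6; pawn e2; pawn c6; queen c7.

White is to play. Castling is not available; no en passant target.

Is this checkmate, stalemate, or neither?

neither

White to move; white king on c8.
In check: yes, from the black queen on c7.
Legal moves for White: Kxc7.
White is in check but has 1 legal move → neither.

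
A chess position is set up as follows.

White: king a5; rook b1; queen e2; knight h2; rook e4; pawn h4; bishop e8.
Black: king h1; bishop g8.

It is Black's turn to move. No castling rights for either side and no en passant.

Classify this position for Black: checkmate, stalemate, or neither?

Black to move; black king on h1.
In check: yes, from the white rook on b1.
King squares — g1: attacked by Rb1; g2: attacked by Qe2; h2: attacked by Qe2.
Legal moves for Black: none.
In check with no legal moves → checkmate.

checkmate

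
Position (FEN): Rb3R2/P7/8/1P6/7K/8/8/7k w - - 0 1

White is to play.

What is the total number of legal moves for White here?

White to move; king on h4.
In check: no.
Legal moves: Rh8, Rg8, Re8, Rd8, Rc8, Rfxb8, Rf7, Rf6, Rf5, Rf4, Rf3, Rf2, Rf1+, Raxb8, Kh5, Kg5, Kg4, Kh3, axb8=Q, axb8=R, axb8=B, axb8=N, b6.
Count: 23.

23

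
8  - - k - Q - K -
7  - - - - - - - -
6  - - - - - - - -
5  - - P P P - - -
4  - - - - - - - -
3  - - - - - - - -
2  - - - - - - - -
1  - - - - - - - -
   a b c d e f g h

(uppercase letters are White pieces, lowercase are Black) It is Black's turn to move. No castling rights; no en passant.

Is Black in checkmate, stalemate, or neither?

neither

Black to move; black king on c8.
In check: yes, from the white queen on e8.
King squares — b7: available; c7: available; d7: attacked by Qe8; b8: attacked by Qe8; d8: attacked by Qe8.
Legal moves for Black: Kc7, Kb7.
Black is in check but has 2 legal moves → neither.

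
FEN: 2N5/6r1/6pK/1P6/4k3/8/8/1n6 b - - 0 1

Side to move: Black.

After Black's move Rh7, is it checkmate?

no

After Rh7: white king on h6; in check: yes, from the black rook on h7.
White has 3 legal replies: Kxh7, Kxg6, Kg5.
In check but a legal move exists → not checkmate.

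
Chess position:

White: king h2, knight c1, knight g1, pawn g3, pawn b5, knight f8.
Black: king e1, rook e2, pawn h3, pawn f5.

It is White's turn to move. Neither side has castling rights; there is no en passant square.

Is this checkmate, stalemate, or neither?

White to move; white king on h2.
In check: yes, from the black rook on e2.
Legal moves for White: Kxh3, Kh1, Ngxe2, Ncxe2.
White is in check but has 4 legal moves → neither.

neither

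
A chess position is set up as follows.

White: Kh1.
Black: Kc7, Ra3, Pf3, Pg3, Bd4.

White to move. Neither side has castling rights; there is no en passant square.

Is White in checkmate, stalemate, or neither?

White to move; white king on h1.
In check: no.
King squares — g1: attacked by Bd4; g2: attacked by Pf3; h2: attacked by Pg3.
Legal moves for White: none.
Not in check and no legal moves → stalemate.

stalemate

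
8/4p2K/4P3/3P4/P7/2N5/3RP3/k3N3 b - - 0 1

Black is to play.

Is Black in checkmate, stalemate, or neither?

stalemate

Black to move; black king on a1.
In check: no.
King squares — b1: attacked by Nc3; a2: attacked by Rd2; b2: attacked by Rd2.
Legal moves for Black: none.
Not in check and no legal moves → stalemate.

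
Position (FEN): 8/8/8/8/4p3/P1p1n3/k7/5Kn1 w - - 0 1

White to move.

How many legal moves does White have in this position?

White to move; king on f1.
In check: yes, from the black knight on e3.
Legal moves: Kf2, Kxg1, Ke1.
Count: 3.

3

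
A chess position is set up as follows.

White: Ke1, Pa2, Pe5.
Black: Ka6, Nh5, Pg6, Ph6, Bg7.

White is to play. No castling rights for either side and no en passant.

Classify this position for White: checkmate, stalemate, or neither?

White to move; white king on e1.
In check: no.
Legal moves for White: Kf2, Ke2, Kd2, Kf1, Kd1, e6, a3, a4.
White has 8 legal moves and is not in check → neither.

neither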